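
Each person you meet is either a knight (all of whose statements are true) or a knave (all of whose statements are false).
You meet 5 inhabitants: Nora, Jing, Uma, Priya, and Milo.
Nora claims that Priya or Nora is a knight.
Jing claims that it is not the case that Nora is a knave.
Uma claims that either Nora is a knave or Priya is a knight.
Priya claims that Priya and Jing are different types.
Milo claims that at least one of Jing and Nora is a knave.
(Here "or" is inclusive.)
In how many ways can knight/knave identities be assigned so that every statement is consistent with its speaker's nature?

1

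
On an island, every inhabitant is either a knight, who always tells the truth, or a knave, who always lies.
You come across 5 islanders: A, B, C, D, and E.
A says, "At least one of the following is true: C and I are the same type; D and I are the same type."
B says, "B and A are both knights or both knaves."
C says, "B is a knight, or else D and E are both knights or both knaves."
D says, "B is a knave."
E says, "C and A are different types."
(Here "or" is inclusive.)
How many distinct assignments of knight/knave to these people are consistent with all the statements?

1

Consistent assignments:
  A=knight, B=knight, C=knight, D=knave, E=knave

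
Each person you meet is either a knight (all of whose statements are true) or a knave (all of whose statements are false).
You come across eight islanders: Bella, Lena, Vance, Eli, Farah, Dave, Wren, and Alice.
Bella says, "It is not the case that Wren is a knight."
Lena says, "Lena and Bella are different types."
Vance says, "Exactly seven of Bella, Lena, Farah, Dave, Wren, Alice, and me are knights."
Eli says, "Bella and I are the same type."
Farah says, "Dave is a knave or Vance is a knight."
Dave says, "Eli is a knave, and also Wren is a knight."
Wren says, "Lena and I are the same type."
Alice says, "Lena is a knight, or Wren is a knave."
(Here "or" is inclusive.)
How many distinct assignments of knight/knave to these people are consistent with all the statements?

0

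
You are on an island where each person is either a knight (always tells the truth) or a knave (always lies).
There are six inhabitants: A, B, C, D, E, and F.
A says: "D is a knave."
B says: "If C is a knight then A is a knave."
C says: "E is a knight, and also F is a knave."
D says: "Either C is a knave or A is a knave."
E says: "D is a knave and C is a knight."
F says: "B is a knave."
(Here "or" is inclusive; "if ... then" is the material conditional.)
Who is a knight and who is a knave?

As a knave, A's statement "D is a knave" should be False; it is.
B is a knight, so "if C is a knight then A is a knave" must be True — and it is.
C is a knave, and the claim "E is a knight, and also F is a knave" is indeed False.
Since D is a knight, "either C is a knave or A is a knave" needs to be True, which holds.
As a knave, E's statement "D is a knave and C is a knight" should be False; it is.
F is a knave, so "B is a knave" must be False — and it is.

A is a knave, B is a knight, C is a knave, D is a knight, E is a knave, and F is a knave.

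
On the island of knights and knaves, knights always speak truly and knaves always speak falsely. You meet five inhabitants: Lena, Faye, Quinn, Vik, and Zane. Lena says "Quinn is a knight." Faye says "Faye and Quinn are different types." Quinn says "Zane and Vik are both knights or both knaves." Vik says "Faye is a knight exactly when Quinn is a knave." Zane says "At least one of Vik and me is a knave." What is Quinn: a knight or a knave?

Quinn is a knave.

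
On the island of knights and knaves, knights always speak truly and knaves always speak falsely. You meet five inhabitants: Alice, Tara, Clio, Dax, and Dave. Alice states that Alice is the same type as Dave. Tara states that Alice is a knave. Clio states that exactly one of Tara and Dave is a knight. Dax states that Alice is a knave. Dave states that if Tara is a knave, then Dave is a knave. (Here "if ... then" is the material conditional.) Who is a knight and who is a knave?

Alice is a knave, Tara is a knight, Clio is a knave, Dax is a knight, and Dave is a knight.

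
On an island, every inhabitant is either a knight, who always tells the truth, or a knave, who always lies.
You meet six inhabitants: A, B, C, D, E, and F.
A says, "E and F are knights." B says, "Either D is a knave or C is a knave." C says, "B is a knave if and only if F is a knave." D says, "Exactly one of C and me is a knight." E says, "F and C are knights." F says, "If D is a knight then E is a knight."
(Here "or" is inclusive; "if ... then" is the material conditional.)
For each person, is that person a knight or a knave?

Knights: B and D. Knaves: A, C, E, and F.

A is a knave; "E and F are knights" is False, as required.
B is a knight; "either D is a knave or C is a knave" is True, as required.
C is a knave, so "B is a knave if and only if F is a knave" must be False — and it is.
As a knight, D's statement "exactly one of C and me is a knight" should be True; it is.
Since E is a knave, "F and C are knights" needs to be False, which holds.
F is a knave; "if D is a knight then E is a knight" is False, as required.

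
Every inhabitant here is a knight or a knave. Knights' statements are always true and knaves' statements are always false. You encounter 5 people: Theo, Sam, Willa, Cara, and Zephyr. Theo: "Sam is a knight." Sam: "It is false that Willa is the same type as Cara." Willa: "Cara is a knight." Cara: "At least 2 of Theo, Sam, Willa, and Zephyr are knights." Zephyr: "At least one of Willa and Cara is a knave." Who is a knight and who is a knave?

Since Theo is a knave, "Sam is a knight" needs to be False, which holds.
Sam is a knave; "it is false that Willa is the same type as Cara" is False, as required.
Since Willa is a knave, "Cara is a knight" needs to be False, which holds.
Cara is a knave; "at least 2 of Theo, Sam, Willa, and Zephyr are knights" is False, as required.
Zephyr is a knight, and the claim "at least one of Willa and Cara is a knave" is indeed true.

Theo is a knave, Sam is a knave, Willa is a knave, Cara is a knave, and Zephyr is a knight.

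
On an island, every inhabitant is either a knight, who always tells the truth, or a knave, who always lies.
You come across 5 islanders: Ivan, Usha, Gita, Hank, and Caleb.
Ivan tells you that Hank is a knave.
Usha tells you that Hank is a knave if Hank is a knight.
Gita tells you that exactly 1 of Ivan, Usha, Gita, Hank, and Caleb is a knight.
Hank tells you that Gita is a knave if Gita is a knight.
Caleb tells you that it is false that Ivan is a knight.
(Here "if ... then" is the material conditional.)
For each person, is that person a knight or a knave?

Ivan (knave): "Hank is a knave" — False. ✓
Usha is a knave, and the claim "Hank is a knave if Hank is a knight" is indeed False.
Gita is a knave; "exactly 1 of Ivan, Usha, Gita, Hank, and Caleb is a knight" is False, as required.
Hank is a knight, so "Gita is a knave if Gita is a knight" must be true — and it is.
Caleb is a knight, and the claim "it is false that Ivan is a knight" is indeed true.

Ivan is a knave, Usha is a knave, Gita is a knave, Hank is a knight, and Caleb is a knight.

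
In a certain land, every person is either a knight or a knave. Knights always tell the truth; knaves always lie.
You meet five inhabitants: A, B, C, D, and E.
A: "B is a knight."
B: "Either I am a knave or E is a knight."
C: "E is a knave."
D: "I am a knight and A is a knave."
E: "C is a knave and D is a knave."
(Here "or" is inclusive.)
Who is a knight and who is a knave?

Knights: A, B, and E. Knaves: C and D.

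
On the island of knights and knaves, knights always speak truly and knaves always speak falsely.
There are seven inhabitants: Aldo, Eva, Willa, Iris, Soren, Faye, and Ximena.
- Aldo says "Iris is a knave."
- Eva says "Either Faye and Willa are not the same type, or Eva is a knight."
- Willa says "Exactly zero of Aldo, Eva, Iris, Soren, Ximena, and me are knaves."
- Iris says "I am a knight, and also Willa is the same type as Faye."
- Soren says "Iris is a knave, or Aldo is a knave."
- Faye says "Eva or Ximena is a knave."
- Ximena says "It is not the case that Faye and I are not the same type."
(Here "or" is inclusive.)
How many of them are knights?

4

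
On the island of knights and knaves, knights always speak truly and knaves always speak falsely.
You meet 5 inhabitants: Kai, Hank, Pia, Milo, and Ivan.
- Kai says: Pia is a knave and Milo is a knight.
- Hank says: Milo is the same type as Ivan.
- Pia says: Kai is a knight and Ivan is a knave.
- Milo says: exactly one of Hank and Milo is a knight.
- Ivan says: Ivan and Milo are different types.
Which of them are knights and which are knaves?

Kai is a knave, and the claim "Pia is a knave and Milo is a knight" is indeed false.
Hank is a knave, so "Milo is the same type as Ivan" must be false — and it is.
Pia is a knave, so "Kai is a knight and Ivan is a knave" must be false — and it is.
Milo is a knave, so "exactly one of Hank and Milo is a knight" must be false — and it is.
Since Ivan is a knight, "Ivan and Milo are different types" needs to be True, which holds.

Kai is a knave, Hank is a knave, Pia is a knave, Milo is a knave, and Ivan is a knight.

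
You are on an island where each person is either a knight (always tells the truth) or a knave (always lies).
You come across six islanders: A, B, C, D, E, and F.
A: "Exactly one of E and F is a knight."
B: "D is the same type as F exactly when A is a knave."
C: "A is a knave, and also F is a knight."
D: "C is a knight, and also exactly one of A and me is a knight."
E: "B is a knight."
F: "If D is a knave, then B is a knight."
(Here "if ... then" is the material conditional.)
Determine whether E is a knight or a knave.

E is a knight.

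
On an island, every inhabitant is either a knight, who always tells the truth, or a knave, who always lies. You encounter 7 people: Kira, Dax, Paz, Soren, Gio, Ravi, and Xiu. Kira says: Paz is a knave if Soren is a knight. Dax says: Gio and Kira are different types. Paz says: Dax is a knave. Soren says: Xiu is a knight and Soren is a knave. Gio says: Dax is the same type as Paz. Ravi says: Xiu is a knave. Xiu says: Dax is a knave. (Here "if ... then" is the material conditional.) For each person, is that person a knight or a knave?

Knights: Kira, Dax, and Ravi. Knaves: Paz, Soren, Gio, and Xiu.

Kira is a knight, and the claim "Paz is a knave if Soren is a knight" is indeed True.
Dax is a knight, and the claim "Gio and Kira are different types" is indeed True.
Since Paz is a knave, "Dax is a knave" needs to be False, which holds.
As a knave, Soren's statement "Xiu is a knight and Soren is a knave" should be False; it is.
As a knave, Gio's statement "Dax is the same type as Paz" should be False; it is.
Ravi (knight): "Xiu is a knave" — True. ✓
Xiu is a knave, so "Dax is a knave" must be False — and it is.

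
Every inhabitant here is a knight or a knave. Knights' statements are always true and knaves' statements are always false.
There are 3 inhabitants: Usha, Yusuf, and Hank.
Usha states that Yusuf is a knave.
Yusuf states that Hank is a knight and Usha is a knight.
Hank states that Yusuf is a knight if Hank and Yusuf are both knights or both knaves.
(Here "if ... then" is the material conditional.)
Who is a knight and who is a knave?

Suppose Usha is a knave. Then Usha's statement "Yusuf is a knave" would have to be false. Checking the 4 ways to assign the others, none is consistent with every speaker.
(For instance, with Yusuf=knave, Hank=knave, Usha's claim "Yusuf is a knave" comes out true where it would need to be false.)
So Usha must be a knight, making "Yusuf is a knave" true. Taking Usha=knight, Yusuf=knave, Hank=knave, each remaining statement checks out:
  Yusuf (knave): "Hank is a knight and Usha is a knight" — false. ✓
  Hank (knave): "Yusuf is a knight if Hank and Yusuf are both knights or both knaves" — false. ✓
This is the unique consistent assignment.

Usha is a knight, Yusuf is a knave, and Hank is a knave.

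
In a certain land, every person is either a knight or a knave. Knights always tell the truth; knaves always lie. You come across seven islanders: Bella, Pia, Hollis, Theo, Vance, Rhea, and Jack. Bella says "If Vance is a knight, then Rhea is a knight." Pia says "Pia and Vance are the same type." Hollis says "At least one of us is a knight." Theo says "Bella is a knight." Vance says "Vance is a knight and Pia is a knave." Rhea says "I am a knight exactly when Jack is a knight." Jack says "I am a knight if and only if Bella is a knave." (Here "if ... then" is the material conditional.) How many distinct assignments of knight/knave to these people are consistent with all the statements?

Consistent assignments:
  Bella=knave, Pia=knave, Hollis=knight, Theo=knave, Vance=knight, Rhea=knave, Jack=knight

1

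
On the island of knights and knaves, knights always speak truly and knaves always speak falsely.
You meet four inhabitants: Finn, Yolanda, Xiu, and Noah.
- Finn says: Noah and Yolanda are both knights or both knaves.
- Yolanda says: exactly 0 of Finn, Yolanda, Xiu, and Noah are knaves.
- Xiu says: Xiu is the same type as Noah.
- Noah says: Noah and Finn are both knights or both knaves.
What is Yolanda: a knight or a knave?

Yolanda is a knight.

Consistent assignments: {Finn=knight, Yolanda=knight, Xiu=knight, Noah=knight}
In every consistent assignment, Yolanda is a knight.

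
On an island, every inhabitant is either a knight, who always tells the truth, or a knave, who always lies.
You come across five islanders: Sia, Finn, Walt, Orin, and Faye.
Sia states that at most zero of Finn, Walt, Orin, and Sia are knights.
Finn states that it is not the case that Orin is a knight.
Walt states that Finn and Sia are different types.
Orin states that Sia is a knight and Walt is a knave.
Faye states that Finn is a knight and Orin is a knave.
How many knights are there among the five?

3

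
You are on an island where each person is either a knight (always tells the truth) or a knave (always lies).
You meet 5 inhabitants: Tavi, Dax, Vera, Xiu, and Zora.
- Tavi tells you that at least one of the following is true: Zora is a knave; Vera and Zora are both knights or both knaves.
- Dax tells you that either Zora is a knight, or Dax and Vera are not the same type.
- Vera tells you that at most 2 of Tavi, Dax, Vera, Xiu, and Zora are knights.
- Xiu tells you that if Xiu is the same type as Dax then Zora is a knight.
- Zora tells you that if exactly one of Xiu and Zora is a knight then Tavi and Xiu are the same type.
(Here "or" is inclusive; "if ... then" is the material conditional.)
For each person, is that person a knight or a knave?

Suppose Tavi is a knight. Then Tavi's statement "at least one of the following is true: Zora is a knave; Vera and Zora are both knights or both knaves" would have to be true. Checking the 16 ways to assign the others, none is consistent with every speaker.
(For instance, with Dax=knight, Vera=knave, Xiu=knight, Zora=knight, Tavi's claim "at least one of the following is true: Zora is a knave; Vera and Zora are both knights or both knaves" comes out false where it would need to be true.)
So Tavi must be a knave, making "at least one of the following is true: Zora is a knave; Vera and Zora are both knights or both knaves" false. Taking Tavi=knave, Dax=knight, Vera=knave, Xiu=knight, Zora=knight, each remaining statement checks out:
  Dax (knight): "either Zora is a knight, or Dax and Vera are not the same type" — true. ✓
  Vera (knave): "at most 2 of Tavi, Dax, Vera, Xiu, and Zora are knights" — false. ✓
  Xiu (knight): "if Xiu is the same type as Dax then Zora is a knight" — true. ✓
  Zora (knight): "if exactly one of Xiu and Zora is a knight then Tavi and Xiu are the same type" — true. ✓
This is the unique consistent assignment.

Tavi is a knave, Dax is a knight, Vera is a knave, Xiu is a knight, and Zora is a knight.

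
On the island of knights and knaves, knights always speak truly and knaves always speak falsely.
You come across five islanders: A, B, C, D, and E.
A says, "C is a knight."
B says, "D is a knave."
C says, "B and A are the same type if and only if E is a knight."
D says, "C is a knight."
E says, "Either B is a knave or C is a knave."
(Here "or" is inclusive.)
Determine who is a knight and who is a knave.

Knights: B and E. Knaves: A, C, and D.

A is a knave, so "C is a knight" must be False — and it is.
As a knight, B's statement "D is a knave" should be True; it is.
C is a knave, so "B and A are the same type if and only if E is a knight" must be False — and it is.
D is a knave; "C is a knight" is False, as required.
As a knight, E's statement "either B is a knave or C is a knave" should be True; it is.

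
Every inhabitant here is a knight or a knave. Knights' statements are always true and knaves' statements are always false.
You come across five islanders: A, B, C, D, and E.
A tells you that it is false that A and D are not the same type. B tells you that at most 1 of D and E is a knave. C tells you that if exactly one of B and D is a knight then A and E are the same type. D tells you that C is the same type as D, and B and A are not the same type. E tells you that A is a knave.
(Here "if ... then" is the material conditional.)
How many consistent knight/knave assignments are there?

1

Consistent assignments:
  A=knave, B=knight, C=knight, D=knight, E=knight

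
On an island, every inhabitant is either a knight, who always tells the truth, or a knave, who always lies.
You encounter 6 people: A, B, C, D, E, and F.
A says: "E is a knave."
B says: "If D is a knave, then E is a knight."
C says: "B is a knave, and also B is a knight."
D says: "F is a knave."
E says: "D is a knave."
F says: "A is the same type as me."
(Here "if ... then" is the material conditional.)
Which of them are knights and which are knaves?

Knights: A, B, and D. Knaves: C, E, and F.

Since A is a knight, "E is a knave" needs to be True, which holds.
B is a knight, so "if D is a knave, then E is a knight" must be True — and it is.
C (knave): "B is a knave, and also B is a knight" — false. ✓
D (knight): "F is a knave" — True. ✓
Since E is a knave, "D is a knave" needs to be false, which holds.
F is a knave; "A is the same type as me" is false, as required.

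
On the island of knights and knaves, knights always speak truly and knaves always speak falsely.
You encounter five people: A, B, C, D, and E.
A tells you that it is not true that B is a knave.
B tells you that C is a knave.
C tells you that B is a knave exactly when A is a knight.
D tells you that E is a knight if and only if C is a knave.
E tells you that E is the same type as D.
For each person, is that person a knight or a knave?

A is a knight; "it is not true that B is a knave" is True, as required.
B is a knight, so "C is a knave" must be True — and it is.
C is a knave, so "B is a knave exactly when A is a knight" must be false — and it is.
D is a knight, and the claim "E is a knight if and only if C is a knave" is indeed True.
E is a knight; "E is the same type as D" is True, as required.

Knights: A, B, D, and E. Knaves: C.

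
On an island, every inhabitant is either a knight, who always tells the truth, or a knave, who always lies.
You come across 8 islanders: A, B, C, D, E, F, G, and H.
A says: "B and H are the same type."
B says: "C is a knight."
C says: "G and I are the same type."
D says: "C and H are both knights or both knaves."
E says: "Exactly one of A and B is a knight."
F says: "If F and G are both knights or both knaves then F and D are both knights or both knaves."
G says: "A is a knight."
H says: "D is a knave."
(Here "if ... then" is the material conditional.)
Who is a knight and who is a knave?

A is a knight, B is a knave, C is a knave, D is a knight, E is a knight, F is a knight, G is a knight, and H is a knave.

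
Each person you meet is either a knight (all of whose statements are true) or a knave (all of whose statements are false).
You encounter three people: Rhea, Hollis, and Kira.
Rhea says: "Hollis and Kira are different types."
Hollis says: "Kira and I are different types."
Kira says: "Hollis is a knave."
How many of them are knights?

2

The unique consistent assignment is Rhea=knight, Hollis=knight, Kira=knave.
That has 2 knights.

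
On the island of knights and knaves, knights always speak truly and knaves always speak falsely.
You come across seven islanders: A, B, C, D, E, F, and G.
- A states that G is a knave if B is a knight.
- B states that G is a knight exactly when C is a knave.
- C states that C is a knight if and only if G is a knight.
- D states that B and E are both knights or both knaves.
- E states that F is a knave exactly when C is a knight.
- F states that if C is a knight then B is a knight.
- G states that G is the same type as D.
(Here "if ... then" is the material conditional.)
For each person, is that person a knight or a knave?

A is a knave; "G is a knave if B is a knight" is false, as required.
Since B is a knight, "G is a knight exactly when C is a knave" needs to be True, which holds.
As a knave, C's statement "C is a knight if and only if G is a knight" should be false; it is.
As a knight, D's statement "B and E are both knights or both knaves" should be True; it is.
Since E is a knight, "F is a knave exactly when C is a knight" needs to be True, which holds.
F is a knight; "if C is a knight then B is a knight" is True, as required.
G is a knight; "G is the same type as D" is True, as required.

A is a knave, B is a knight, C is a knave, D is a knight, E is a knight, F is a knight, and G is a knight.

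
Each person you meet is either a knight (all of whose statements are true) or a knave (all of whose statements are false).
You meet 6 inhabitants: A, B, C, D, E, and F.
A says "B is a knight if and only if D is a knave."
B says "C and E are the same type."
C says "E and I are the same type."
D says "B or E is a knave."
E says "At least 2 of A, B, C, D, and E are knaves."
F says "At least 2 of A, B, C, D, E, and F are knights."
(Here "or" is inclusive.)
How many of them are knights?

The unique consistent assignment is A=knight, B=knave, C=knave, D=knight, E=knight, F=knight.
That has 4 knights.

4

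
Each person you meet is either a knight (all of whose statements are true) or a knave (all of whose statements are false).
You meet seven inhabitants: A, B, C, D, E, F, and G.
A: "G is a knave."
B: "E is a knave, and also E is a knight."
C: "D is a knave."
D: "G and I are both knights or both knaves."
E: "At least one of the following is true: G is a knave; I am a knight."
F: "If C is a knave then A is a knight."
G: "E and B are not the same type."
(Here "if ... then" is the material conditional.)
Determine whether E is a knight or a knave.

E is a knight.

Consistent assignments: {A=knave, B=knave, C=knight, D=knave, E=knight, F=knight, G=knight}; {A=knave, B=knave, C=knave, D=knight, E=knight, F=knave, G=knight}
In every consistent assignment, E is a knight.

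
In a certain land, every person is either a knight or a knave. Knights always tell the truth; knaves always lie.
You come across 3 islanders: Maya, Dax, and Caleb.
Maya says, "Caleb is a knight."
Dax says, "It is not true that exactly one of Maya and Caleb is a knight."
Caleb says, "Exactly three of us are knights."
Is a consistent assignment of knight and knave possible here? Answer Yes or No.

Yes

One consistent assignment: Maya=knight, Dax=knight, Caleb=knight.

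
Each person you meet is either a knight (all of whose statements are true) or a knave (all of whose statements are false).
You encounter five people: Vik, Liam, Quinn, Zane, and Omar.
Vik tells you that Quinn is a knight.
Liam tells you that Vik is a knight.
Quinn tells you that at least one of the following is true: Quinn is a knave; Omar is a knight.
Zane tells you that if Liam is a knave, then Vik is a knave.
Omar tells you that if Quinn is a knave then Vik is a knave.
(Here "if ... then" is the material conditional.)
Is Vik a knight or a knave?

Vik is a knight.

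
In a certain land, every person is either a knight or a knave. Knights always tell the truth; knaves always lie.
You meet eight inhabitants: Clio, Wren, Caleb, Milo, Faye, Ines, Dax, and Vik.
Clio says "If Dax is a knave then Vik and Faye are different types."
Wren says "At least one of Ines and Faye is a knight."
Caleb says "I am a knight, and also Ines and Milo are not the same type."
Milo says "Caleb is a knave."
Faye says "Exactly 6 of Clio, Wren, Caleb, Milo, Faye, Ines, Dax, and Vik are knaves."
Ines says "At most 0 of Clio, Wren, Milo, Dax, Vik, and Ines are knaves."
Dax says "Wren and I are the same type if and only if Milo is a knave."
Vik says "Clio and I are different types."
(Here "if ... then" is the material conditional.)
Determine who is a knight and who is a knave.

Clio is a knave, Wren is a knave, Caleb is a knave, Milo is a knight, Faye is a knave, Ines is a knave, Dax is a knave, and Vik is a knave.

Clio is a knave; "if Dax is a knave then Vik and Faye are different types" is False, as required.
Wren (knave): "at least one of Ines and Faye is a knight" — False. ✓
Caleb is a knave, and the claim "I am a knight, and also Ines and Milo are not the same type" is indeed False.
Milo is a knight, and the claim "Caleb is a knave" is indeed true.
Faye is a knave; "exactly 6 of Clio, Wren, Caleb, Milo, Faye, Ines, Dax, and Vik are knaves" is False, as required.
Ines is a knave; "at most 0 of Clio, Wren, Milo, Dax, Vik, and Ines are knaves" is False, as required.
Dax is a knave, and the claim "Wren and I are the same type if and only if Milo is a knave" is indeed False.
Since Vik is a knave, "Clio and I are different types" needs to be False, which holds.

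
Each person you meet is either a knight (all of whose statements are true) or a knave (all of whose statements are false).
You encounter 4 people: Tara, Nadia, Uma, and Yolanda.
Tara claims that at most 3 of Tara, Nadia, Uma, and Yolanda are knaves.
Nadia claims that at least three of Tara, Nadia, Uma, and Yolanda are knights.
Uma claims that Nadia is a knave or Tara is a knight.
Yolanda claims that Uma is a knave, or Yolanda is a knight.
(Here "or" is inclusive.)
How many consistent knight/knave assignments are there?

3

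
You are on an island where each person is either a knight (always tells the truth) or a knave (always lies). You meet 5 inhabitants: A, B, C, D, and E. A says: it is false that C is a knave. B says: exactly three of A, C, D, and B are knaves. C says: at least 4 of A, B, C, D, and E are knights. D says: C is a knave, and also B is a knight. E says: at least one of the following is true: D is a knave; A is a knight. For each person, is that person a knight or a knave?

A (knave): "it is false that C is a knave" — false. ✓
B is a knave, so "exactly three of A, C, D, and B are knaves" must be false — and it is.
C is a knave, and the claim "at least 4 of A, B, C, D, and E are knights" is indeed false.
D is a knave; "C is a knave, and also B is a knight" is false, as required.
E (knight): "at least one of the following is true: D is a knave; A is a knight" — true. ✓

Knights: E. Knaves: A, B, C, and D.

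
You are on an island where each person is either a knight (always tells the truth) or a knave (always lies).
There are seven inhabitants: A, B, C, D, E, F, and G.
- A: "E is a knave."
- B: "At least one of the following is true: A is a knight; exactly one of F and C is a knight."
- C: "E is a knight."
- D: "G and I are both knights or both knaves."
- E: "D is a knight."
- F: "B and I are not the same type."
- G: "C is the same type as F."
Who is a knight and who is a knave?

A is a knave, B is a knave, C is a knight, D is a knight, E is a knight, F is a knight, and G is a knight.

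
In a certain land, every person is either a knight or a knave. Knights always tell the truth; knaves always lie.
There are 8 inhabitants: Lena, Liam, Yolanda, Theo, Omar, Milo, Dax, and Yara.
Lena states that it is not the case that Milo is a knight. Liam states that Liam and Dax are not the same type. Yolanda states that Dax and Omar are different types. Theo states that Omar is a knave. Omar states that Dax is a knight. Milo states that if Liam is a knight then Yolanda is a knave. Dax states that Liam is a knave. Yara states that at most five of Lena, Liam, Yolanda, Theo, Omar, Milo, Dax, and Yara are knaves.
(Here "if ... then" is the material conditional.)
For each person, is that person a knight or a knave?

Lena is a knave, Liam is a knight, Yolanda is a knave, Theo is a knight, Omar is a knave, Milo is a knight, Dax is a knave, and Yara is a knight.

Since Lena is a knave, "it is not the case that Milo is a knight" needs to be false, which holds.
As a knight, Liam's statement "Liam and Dax are not the same type" should be True; it is.
As a knave, Yolanda's statement "Dax and Omar are different types" should be false; it is.
As a knight, Theo's statement "Omar is a knave" should be True; it is.
Since Omar is a knave, "Dax is a knight" needs to be false, which holds.
Milo is a knight; "if Liam is a knight then Yolanda is a knave" is True, as required.
Dax is a knave, and the claim "Liam is a knave" is indeed false.
Since Yara is a knight, "at most five of Lena, Liam, Yolanda, Theo, Omar, Milo, Dax, and Yara are knaves" needs to be True, which holds.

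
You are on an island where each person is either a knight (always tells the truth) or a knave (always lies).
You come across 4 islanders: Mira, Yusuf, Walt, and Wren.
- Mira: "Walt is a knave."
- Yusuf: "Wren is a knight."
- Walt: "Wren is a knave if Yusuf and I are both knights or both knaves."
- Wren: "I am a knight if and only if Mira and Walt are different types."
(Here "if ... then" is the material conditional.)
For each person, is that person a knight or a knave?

Mira (knave): "Walt is a knave" — false. ✓
Yusuf (knave): "Wren is a knight" — false. ✓
Since Walt is a knight, "Wren is a knave if Yusuf and I are both knights or both knaves" needs to be true, which holds.
Wren (knave): "I am a knight if and only if Mira and Walt are different types" — false. ✓

Knights: Walt. Knaves: Mira, Yusuf, and Wren.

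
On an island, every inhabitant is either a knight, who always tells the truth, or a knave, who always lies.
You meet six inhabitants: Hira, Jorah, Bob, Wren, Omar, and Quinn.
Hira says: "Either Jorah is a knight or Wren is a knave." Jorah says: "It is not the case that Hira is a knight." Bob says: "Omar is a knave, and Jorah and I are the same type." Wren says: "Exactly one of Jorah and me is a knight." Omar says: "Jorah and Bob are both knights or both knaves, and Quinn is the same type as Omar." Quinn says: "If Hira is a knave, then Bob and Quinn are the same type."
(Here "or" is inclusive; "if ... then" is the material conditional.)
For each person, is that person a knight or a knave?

Hira is a knight, Jorah is a knave, Bob is a knave, Wren is a knave, Omar is a knight, and Quinn is a knight.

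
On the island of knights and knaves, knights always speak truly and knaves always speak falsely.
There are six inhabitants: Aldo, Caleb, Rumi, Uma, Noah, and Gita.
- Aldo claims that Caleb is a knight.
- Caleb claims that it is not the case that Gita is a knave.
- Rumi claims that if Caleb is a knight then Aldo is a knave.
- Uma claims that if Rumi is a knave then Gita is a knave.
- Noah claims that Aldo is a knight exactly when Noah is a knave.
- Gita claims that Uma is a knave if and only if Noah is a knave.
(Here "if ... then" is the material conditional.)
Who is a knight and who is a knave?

As a knave, Aldo's statement "Caleb is a knight" should be false; it is.
Caleb is a knave; "it is not the case that Gita is a knave" is false, as required.
Rumi is a knight, and the claim "if Caleb is a knight then Aldo is a knave" is indeed true.
Uma is a knight, and the claim "if Rumi is a knave then Gita is a knave" is indeed true.
Noah is a knave; "Aldo is a knight exactly when Noah is a knave" is false, as required.
Gita is a knave; "Uma is a knave if and only if Noah is a knave" is false, as required.

Aldo is a knave, Caleb is a knave, Rumi is a knight, Uma is a knight, Noah is a knave, and Gita is a knave.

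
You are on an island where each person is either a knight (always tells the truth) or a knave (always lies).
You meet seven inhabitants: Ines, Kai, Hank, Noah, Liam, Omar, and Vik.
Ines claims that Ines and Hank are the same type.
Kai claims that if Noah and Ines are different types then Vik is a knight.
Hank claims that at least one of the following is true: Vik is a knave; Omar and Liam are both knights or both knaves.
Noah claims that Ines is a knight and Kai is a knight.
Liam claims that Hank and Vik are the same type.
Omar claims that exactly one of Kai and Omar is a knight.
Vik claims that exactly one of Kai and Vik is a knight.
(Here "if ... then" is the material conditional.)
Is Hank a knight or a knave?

Hank is a knight.

Consistent assignments: {Ines=knight, Kai=knave, Hank=knight, Noah=knave, Liam=knave, Omar=knight, Vik=knave}; {Ines=knight, Kai=knave, Hank=knight, Noah=knave, Liam=knave, Omar=knave, Vik=knave}
In every consistent assignment, Hank is a knight.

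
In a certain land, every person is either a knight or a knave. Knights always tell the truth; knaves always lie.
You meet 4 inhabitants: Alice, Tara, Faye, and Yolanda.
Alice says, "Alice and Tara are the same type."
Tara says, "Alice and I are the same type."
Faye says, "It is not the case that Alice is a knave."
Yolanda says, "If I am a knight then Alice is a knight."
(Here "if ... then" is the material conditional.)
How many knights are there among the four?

The unique consistent assignment is Alice=knight, Tara=knight, Faye=knight, Yolanda=knight.
That has 4 knights.

4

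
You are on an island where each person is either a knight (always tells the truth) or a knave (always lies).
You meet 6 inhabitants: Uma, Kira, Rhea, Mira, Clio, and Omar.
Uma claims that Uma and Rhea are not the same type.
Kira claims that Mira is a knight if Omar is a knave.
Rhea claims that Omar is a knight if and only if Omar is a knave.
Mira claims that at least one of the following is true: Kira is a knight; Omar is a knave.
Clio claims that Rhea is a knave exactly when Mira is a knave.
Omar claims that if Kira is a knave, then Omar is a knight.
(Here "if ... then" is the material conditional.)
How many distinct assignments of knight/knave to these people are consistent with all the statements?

Consistent assignments:
  Uma=knight, Kira=knight, Rhea=knave, Mira=knight, Clio=knave, Omar=knight
  Uma=knave, Kira=knight, Rhea=knave, Mira=knight, Clio=knave, Omar=knight

2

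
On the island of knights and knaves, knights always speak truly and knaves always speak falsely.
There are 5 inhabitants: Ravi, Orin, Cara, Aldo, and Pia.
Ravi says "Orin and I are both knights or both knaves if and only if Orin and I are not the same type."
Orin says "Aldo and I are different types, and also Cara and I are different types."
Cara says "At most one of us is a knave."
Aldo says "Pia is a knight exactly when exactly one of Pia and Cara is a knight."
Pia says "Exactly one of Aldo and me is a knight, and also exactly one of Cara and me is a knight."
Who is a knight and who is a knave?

Knights: Aldo. Knaves: Ravi, Orin, Cara, and Pia.

Since Ravi is a knave, "Orin and I are both knights or both knaves if and only if Orin and I are not the same type" needs to be False, which holds.
Orin is a knave; "Aldo and I are different types, and also Cara and I are different types" is False, as required.
Cara is a knave; "at most one of us is a knave" is False, as required.
Aldo (knight): "Pia is a knight exactly when exactly one of Pia and Cara is a knight" — true. ✓
Pia (knave): "exactly one of Aldo and me is a knight, and also exactly one of Cara and me is a knight" — False. ✓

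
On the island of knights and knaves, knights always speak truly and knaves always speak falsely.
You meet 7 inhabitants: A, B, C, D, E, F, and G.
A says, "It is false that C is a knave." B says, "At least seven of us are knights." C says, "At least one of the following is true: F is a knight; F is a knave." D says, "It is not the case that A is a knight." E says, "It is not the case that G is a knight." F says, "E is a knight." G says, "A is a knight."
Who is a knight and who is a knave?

A is a knight, B is a knave, C is a knight, D is a knave, E is a knave, F is a knave, and G is a knight.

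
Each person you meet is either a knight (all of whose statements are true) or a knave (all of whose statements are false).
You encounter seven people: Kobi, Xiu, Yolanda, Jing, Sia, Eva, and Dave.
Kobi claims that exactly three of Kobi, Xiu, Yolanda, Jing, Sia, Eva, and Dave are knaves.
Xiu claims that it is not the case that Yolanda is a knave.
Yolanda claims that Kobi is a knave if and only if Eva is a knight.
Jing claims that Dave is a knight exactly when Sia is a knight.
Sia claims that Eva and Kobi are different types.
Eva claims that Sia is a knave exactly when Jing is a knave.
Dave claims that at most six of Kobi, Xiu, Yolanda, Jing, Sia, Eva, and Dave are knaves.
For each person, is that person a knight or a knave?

Kobi (knave): "exactly three of Kobi, Xiu, Yolanda, Jing, Sia, Eva, and Dave are knaves" — False. ✓
Since Xiu is a knight, "it is not the case that Yolanda is a knave" needs to be true, which holds.
Yolanda is a knight, so "Kobi is a knave if and only if Eva is a knight" must be true — and it is.
Jing is a knight, and the claim "Dave is a knight exactly when Sia is a knight" is indeed true.
Since Sia is a knight, "Eva and Kobi are different types" needs to be true, which holds.
Eva is a knight, so "Sia is a knave exactly when Jing is a knave" must be true — and it is.
Since Dave is a knight, "at most six of Kobi, Xiu, Yolanda, Jing, Sia, Eva, and Dave are knaves" needs to be true, which holds.

Kobi is a knave, Xiu is a knight, Yolanda is a knight, Jing is a knight, Sia is a knight, Eva is a knight, and Dave is a knight.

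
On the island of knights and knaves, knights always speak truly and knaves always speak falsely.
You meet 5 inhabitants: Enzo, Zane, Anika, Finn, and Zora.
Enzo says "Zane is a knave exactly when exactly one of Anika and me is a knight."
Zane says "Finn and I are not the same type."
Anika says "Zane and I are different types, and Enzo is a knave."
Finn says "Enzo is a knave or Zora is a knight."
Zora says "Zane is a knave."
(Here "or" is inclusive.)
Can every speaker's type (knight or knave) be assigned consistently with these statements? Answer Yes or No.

Checking all 32 assignments, each has at least one speaker whose statement's truth value contradicts their type.

No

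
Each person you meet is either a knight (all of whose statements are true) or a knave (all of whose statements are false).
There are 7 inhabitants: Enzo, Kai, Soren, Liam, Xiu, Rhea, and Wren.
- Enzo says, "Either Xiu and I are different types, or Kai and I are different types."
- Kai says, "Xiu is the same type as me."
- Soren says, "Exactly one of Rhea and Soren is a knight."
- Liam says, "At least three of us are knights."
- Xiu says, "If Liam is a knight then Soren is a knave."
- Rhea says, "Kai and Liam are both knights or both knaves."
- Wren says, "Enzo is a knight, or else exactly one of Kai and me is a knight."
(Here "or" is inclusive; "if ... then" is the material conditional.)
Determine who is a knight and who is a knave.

Enzo is a knight, Kai is a knave, Soren is a knave, Liam is a knight, Xiu is a knight, Rhea is a knave, and Wren is a knight.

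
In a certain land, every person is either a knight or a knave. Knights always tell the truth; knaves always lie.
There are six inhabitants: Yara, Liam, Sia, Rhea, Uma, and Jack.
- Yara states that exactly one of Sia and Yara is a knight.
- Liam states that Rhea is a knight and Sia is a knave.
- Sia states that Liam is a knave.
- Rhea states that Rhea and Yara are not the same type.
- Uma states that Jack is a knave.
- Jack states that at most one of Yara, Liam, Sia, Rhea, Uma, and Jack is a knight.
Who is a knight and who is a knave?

Yara is a knave, and the claim "exactly one of Sia and Yara is a knight" is indeed false.
Liam is a knight, and the claim "Rhea is a knight and Sia is a knave" is indeed true.
Sia is a knave, so "Liam is a knave" must be false — and it is.
Rhea is a knight, and the claim "Rhea and Yara are not the same type" is indeed true.
Since Uma is a knight, "Jack is a knave" needs to be true, which holds.
Jack is a knave, so "at most one of Yara, Liam, Sia, Rhea, Uma, and Jack is a knight" must be false — and it is.

Yara is a knave, Liam is a knight, Sia is a knave, Rhea is a knight, Uma is a knight, and Jack is a knave.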